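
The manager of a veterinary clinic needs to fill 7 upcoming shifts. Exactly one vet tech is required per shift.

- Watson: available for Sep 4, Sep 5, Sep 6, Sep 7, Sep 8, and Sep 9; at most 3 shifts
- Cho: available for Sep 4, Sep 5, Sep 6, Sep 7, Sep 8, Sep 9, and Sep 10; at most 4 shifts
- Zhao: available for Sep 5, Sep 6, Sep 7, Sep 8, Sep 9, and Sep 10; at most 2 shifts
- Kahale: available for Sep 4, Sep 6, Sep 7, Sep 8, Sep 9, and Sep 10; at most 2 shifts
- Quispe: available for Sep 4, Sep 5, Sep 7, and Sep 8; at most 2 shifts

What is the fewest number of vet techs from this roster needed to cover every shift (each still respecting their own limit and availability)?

2

7 slots to fill and no one can take more than 4, so at least ⌈7/4⌉ = 2 vet techs are needed.
Watson and Cho alone can cover everything: Sep 4→Watson, Sep 5→Watson, Sep 6→Watson, Sep 7→Cho, Sep 8→Cho, Sep 9→Cho, Sep 10→Cho.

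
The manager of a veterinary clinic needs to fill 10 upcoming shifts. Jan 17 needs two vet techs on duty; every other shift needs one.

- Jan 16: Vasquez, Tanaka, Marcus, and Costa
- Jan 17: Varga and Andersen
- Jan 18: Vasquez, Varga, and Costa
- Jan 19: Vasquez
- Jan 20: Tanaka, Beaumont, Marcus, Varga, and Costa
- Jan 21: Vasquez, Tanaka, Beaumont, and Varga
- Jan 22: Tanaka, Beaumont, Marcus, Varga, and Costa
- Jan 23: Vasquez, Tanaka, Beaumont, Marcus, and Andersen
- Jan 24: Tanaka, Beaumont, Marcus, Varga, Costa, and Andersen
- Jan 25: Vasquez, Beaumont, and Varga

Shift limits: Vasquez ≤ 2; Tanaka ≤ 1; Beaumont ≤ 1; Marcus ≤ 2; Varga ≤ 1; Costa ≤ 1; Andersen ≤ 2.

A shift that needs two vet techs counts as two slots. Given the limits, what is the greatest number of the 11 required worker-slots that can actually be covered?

Total capacity across all vet techs is 2+1+1+2+1+1+2 = 10, and 11 slots are needed, so at most 10 can be filled.
An assignment achieving 10: Jan 16→Tanaka, Jan 17→Varga+Andersen, Jan 18→Vasquez, Jan 19→Vasquez, Jan 20→Marcus, Jan 22→Marcus, Jan 23→Andersen, Jan 24→Costa, Jan 25→Beaumont.
Loads: Vasquez 2/2, Tanaka 1/1, Beaumont 1/1, Marcus 2/2, Varga 1/1, Costa 1/1, Andersen 2/2.

10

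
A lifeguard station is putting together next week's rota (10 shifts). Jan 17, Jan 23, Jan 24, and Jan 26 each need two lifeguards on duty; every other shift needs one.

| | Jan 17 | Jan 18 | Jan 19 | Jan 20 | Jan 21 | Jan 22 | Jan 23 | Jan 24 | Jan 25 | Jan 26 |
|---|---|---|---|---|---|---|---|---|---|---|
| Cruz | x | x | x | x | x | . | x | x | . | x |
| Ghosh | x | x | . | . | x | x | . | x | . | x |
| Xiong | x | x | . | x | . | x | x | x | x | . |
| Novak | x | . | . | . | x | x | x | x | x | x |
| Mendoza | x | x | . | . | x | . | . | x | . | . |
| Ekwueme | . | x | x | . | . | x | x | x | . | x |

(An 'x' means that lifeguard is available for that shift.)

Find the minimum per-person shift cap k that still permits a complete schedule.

3

With 6 lifeguards and 14 worker-slots to fill, someone must work at least ⌈14/6⌉ = 3 shifts, so k ≥ 3.
k = 3 works: Jan 17→Xiong+Novak, Jan 18→Ghosh, Jan 19→Cruz, Jan 20→Cruz, Jan 21→Cruz, Jan 22→Ghosh, Jan 23→Xiong+Novak, Jan 24→Mendoza+Ekwueme, Jan 25→Xiong, Jan 26→Ghosh+Novak.
Loads: Cruz 3, Ghosh 3, Xiong 3, Novak 3, Mendoza 1, Ekwueme 1 — all ≤ 3.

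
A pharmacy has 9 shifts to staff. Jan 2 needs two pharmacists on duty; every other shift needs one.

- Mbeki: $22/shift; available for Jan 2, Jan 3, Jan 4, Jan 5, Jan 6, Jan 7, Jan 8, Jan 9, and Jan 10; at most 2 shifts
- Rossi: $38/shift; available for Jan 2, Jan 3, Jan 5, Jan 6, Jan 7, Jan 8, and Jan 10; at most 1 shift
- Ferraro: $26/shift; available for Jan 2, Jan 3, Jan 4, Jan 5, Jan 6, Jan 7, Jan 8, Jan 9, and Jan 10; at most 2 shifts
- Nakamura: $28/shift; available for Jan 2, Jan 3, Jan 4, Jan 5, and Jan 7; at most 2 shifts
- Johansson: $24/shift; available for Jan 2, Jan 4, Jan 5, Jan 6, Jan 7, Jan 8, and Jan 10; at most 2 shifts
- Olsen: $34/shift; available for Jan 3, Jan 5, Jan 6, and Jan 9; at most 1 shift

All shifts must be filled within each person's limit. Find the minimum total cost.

Picking the cheapest available pharmacist for each shift independently would cost $222, but that ignores the shift limits.
An optimal schedule: Jan 2→Nakamura+Johansson, Jan 3→Ferraro, Jan 4→Mbeki, Jan 5→Olsen, Jan 6→Johansson, Jan 7→Nakamura, Jan 8→Rossi, Jan 9→Mbeki, Jan 10→Ferraro.
Total: 28 + 24 + 26 + 22 + 34 + 24 + 28 + 38 + 22 + 26 = $272.

$272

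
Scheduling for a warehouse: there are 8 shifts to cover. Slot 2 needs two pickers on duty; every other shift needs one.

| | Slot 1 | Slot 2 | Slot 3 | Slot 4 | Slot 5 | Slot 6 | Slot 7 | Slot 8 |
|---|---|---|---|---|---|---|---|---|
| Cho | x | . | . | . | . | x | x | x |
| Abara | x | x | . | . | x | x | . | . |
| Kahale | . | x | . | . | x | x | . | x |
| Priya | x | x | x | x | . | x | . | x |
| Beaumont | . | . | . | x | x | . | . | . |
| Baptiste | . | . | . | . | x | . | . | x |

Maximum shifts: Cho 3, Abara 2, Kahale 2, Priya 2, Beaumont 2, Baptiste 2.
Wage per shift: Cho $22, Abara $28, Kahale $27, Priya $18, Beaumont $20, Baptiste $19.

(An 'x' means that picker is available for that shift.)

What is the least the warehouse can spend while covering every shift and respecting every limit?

$187

Slot 3 can only be covered by Priya, so that assignment is forced.
Slot 7 can only be covered by Cho, so that assignment is forced.
Picking the cheapest available picker for each shift independently would cost $176, but that ignores the shift limits.
An optimal schedule: Slot 1→Cho, Slot 2→Priya+Kahale, Slot 3→Priya, Slot 4→Beaumont, Slot 5→Baptiste, Slot 6→Cho, Slot 7→Cho, Slot 8→Baptiste.
Total: 22 + 18 + 27 + 18 + 20 + 19 + 22 + 22 + 19 = $187.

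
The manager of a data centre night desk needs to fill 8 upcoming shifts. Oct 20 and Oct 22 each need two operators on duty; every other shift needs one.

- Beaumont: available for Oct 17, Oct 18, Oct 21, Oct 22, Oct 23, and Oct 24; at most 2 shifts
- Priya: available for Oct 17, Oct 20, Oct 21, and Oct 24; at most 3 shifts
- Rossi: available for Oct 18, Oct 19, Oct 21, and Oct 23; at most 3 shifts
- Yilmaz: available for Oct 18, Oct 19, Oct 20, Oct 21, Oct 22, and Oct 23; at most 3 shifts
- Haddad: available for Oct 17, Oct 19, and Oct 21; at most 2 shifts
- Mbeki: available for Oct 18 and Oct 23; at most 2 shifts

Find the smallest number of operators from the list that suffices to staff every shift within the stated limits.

10 slots to fill and no one can take more than 3, so at least ⌈10/3⌉ = 4 operators are needed.
Beaumont, Priya, Rossi, and Yilmaz alone can cover everything: Oct 17→Beaumont, Oct 18→Rossi, Oct 19→Rossi, Oct 20→Priya+Yilmaz, Oct 21→Priya, Oct 22→Beaumont+Yilmaz, Oct 23→Rossi, Oct 24→Priya.

4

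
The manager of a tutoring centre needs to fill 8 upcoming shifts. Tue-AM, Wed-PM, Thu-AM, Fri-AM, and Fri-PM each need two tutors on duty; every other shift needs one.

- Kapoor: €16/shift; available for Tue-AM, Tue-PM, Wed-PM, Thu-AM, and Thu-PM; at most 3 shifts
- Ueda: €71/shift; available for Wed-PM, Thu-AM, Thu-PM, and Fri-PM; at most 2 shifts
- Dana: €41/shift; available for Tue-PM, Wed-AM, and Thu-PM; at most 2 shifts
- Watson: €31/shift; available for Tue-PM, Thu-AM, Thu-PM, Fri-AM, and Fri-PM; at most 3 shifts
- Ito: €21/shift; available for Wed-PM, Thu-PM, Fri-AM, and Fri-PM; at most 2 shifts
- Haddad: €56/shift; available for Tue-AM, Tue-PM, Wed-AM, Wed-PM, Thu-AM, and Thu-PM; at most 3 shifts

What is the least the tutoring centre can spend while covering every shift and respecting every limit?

Tue-AM can only be covered by Kapoor and Haddad, so that assignment is forced.
Fri-AM can only be covered by Watson and Ito, so that assignment is forced.
Picking the cheapest available tutor for each shift independently would cost €333, but that ignores the shift limits.
An optimal schedule: Tue-AM→Kapoor+Haddad, Tue-PM→Kapoor, Wed-AM→Dana, Wed-PM→Kapoor+Haddad, Thu-AM→Watson+Haddad, Thu-PM→Dana, Fri-AM→Ito+Watson, Fri-PM→Ito+Watson.
Total: 16 + 56 + 16 + 41 + 16 + 56 + 31 + 56 + 41 + 21 + 31 + 21 + 31 = €433.

€433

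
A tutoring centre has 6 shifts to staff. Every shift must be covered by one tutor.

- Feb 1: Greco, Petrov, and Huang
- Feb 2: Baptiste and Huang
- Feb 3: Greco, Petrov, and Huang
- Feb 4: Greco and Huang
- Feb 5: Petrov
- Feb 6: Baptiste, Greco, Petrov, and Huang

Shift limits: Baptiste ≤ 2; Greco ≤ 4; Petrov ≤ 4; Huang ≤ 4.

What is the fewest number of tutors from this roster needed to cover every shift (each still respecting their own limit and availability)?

2

6 slots to fill and no one can take more than 4, so at least ⌈6/4⌉ = 2 tutors are needed.
Petrov and Huang alone can cover everything: Feb 1→Petrov, Feb 2→Huang, Feb 3→Petrov, Feb 4→Huang, Feb 5→Petrov, Feb 6→Petrov.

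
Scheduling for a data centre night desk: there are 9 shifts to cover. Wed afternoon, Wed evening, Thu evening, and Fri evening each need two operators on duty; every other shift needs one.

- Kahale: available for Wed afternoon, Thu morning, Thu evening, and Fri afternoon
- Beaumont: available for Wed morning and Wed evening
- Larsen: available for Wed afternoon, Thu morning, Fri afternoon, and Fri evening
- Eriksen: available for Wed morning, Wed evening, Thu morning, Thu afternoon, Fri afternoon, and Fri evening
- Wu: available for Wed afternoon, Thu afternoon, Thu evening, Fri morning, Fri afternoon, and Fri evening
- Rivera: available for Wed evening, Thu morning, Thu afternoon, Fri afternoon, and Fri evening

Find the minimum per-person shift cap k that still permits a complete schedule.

With 6 operators and 13 worker-slots to fill, someone must work at least ⌈13/6⌉ = 3 shifts, so k ≥ 3.
k = 3 works: Wed morning→Beaumont, Wed afternoon→Kahale+Larsen, Wed evening→Beaumont+Eriksen, Thu morning→Kahale, Thu afternoon→Eriksen, Thu evening→Kahale+Wu, Fri morning→Wu, Fri afternoon→Larsen, Fri evening→Larsen+Eriksen.
Loads: Kahale 3, Beaumont 2, Larsen 3, Eriksen 3, Wu 2, Rivera 0 — all ≤ 3.

3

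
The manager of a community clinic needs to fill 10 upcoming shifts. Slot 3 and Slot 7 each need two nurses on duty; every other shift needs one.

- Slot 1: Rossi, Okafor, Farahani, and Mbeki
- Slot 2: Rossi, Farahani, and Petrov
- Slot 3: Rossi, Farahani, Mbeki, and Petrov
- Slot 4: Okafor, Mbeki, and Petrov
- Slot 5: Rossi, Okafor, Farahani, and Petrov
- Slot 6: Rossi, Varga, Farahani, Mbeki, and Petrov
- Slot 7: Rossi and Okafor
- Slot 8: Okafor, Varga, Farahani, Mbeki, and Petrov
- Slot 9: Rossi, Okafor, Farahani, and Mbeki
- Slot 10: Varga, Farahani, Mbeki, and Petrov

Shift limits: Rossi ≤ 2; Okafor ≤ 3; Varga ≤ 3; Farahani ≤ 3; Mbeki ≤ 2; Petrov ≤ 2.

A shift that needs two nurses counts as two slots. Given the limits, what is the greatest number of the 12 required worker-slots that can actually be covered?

12

Total capacity across all nurses is 2+3+3+3+2+2 = 15, and 12 slots are needed, so at most 12 can be filled.
An assignment achieving 12: Slot 1→Okafor, Slot 2→Rossi, Slot 3→Farahani+Mbeki, Slot 4→Okafor, Slot 5→Farahani, Slot 6→Varga, Slot 7→Rossi+Okafor, Slot 8→Varga, Slot 9→Farahani, Slot 10→Varga.
Loads: Rossi 2/2, Okafor 3/3, Varga 3/3, Farahani 3/3, Mbeki 1/2, Petrov 0/2.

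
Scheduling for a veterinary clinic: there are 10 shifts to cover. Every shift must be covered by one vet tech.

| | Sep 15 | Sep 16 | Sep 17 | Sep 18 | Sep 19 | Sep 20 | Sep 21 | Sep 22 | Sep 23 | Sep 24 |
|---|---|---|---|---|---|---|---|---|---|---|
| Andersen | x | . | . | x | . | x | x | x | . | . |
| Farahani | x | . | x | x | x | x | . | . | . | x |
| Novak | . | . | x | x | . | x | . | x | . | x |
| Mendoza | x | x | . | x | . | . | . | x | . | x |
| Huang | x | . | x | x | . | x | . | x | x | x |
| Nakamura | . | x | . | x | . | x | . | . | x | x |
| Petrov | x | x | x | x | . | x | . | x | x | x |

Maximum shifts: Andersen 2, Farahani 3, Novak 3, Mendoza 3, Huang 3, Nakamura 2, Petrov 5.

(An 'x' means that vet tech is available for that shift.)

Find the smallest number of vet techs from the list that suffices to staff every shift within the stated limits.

10 slots to fill and no one can take more than 5, so at least ⌈10/5⌉ = 2 vet techs are needed.
Any 2 vet techs together have capacity at most 5+3 = 8 < 10 slots, so 2 can never suffice.
Andersen, Farahani, and Petrov alone can cover everything: Sep 15→Petrov, Sep 16→Petrov, Sep 17→Farahani, Sep 18→Petrov, Sep 19→Farahani, Sep 20→Petrov, Sep 21→Andersen, Sep 22→Andersen, Sep 23→Petrov, Sep 24→Farahani.

3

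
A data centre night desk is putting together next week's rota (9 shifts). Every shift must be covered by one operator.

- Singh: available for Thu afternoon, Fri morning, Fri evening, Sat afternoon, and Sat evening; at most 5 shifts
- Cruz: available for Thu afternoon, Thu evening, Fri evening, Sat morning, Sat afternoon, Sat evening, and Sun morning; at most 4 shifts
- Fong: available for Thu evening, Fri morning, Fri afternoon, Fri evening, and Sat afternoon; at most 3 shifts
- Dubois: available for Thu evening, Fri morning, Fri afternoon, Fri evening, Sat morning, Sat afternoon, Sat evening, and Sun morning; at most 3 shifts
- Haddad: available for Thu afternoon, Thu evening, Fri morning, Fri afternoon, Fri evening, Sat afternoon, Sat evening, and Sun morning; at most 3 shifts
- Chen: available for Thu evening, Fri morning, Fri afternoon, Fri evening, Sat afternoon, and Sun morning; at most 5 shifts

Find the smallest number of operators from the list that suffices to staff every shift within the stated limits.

9 slots to fill and no one can take more than 5, so at least ⌈9/5⌉ = 2 operators are needed.
Cruz and Chen alone can cover everything: Thu afternoon→Cruz, Thu evening→Cruz, Fri morning→Chen, Fri afternoon→Chen, Fri evening→Chen, Sat morning→Cruz, Sat afternoon→Chen, Sat evening→Cruz, Sun morning→Chen.

2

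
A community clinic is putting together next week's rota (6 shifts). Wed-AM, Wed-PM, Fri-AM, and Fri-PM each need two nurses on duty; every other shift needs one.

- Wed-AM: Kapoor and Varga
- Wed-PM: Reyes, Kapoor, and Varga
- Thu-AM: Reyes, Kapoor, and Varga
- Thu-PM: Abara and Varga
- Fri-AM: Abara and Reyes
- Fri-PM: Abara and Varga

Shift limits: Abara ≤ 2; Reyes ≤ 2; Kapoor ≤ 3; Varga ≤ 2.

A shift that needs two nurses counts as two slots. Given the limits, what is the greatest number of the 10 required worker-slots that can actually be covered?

Total capacity across all nurses is 2+2+3+2 = 9, and 10 slots are needed, so at most 9 can be filled.
An assignment achieving 9: Wed-AM→Kapoor+Varga, Wed-PM→Reyes+Kapoor, Thu-AM→Kapoor, Thu-PM→Abara, Fri-AM→Abara+Reyes, Fri-PM→Varga.
Loads: Abara 2/2, Reyes 2/2, Kapoor 3/3, Varga 2/2.

9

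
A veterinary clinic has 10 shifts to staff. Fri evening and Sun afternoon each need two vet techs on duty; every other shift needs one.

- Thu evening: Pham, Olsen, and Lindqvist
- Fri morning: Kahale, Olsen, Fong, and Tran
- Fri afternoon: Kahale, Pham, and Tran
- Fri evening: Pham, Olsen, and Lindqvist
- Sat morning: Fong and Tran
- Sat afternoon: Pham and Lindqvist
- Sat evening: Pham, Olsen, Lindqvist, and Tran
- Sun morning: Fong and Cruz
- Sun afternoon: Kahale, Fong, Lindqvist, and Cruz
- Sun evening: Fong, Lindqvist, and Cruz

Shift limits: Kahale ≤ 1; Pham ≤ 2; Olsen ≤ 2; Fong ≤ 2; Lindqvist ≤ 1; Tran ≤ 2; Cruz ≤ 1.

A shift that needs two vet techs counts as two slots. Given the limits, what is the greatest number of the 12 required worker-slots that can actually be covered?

11

Total capacity across all vet techs is 1+2+2+2+1+2+1 = 11, and 12 slots are needed, so at most 11 can be filled.
An assignment achieving 11: Thu evening→Pham, Fri morning→Olsen, Fri afternoon→Tran, Fri evening→Olsen+Lindqvist, Sat morning→Fong, Sat afternoon→Pham, Sat evening→Tran, Sun morning→Fong, Sun afternoon→Kahale, Sun evening→Cruz.
Loads: Kahale 1/1, Pham 2/2, Olsen 2/2, Fong 2/2, Lindqvist 1/1, Tran 2/2, Cruz 1/1.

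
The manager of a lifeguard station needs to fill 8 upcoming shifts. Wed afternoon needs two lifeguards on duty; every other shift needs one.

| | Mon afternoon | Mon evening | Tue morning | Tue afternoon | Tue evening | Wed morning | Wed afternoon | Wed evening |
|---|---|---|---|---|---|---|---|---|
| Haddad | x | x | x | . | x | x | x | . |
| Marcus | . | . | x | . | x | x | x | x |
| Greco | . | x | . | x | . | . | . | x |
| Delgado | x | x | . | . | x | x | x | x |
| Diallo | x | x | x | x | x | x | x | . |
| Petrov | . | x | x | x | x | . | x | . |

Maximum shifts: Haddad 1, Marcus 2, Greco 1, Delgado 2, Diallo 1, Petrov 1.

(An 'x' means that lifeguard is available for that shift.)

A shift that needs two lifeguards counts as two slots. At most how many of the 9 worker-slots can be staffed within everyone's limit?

Total capacity across all lifeguards is 1+2+1+2+1+1 = 8, and 9 slots are needed, so at most 8 can be filled.
An assignment achieving 8: Mon afternoon→Haddad, Mon evening→Delgado, Tue morning→Marcus, Tue afternoon→Greco, Tue evening→Diallo, Wed morning→Delgado, Wed afternoon→Petrov, Wed evening→Marcus.
Loads: Haddad 1/1, Marcus 2/2, Greco 1/1, Delgado 2/2, Diallo 1/1, Petrov 1/1.

8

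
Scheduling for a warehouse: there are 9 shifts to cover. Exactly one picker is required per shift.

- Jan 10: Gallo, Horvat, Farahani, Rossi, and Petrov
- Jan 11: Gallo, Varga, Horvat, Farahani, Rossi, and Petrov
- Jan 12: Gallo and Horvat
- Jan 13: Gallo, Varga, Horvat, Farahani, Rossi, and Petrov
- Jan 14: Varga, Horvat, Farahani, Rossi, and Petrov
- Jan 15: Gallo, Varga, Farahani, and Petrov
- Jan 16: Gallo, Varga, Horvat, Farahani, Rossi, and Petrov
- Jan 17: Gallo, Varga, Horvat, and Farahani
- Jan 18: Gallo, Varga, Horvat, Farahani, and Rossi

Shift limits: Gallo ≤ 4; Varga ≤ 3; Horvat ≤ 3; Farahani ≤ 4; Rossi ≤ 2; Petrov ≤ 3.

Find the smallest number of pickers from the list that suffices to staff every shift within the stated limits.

3

9 slots to fill and no one can take more than 4, so at least ⌈9/4⌉ = 3 pickers are needed.
Gallo, Varga, and Horvat alone can cover everything: Jan 10→Gallo, Jan 11→Gallo, Jan 12→Gallo, Jan 13→Varga, Jan 14→Varga, Jan 15→Gallo, Jan 16→Varga, Jan 17→Horvat, Jan 18→Horvat.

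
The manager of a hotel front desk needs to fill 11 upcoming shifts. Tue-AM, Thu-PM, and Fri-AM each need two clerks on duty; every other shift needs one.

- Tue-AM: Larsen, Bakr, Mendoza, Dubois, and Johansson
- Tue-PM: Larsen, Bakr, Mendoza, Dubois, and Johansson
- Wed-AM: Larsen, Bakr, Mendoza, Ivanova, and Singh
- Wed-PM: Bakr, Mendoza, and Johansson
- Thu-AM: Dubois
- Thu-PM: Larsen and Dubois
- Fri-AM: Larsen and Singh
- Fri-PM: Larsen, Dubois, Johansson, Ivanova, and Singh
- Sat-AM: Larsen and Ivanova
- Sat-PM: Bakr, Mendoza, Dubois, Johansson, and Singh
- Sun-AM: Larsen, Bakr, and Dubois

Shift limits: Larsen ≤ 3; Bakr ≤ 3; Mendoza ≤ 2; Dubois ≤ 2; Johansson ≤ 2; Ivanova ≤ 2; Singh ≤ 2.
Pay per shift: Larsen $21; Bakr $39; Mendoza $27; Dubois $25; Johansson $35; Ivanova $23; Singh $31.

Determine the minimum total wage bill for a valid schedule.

$384

Thu-AM can only be covered by Dubois, so that assignment is forced.
Thu-PM can only be covered by Larsen and Dubois, so that assignment is forced.
Fri-AM can only be covered by Larsen and Singh, so that assignment is forced.
Picking the cheapest available clerk for each shift independently would cost $326, but that ignores the shift limits.
An optimal schedule: Tue-AM→Mendoza+Johansson, Tue-PM→Johansson, Wed-AM→Ivanova, Wed-PM→Mendoza, Thu-AM→Dubois, Thu-PM→Larsen+Dubois, Fri-AM→Larsen+Singh, Fri-PM→Ivanova, Sat-AM→Larsen, Sat-PM→Singh, Sun-AM→Bakr.
Total: 27 + 35 + 35 + 23 + 27 + 25 + 21 + 25 + 21 + 31 + 23 + 21 + 31 + 39 = $384.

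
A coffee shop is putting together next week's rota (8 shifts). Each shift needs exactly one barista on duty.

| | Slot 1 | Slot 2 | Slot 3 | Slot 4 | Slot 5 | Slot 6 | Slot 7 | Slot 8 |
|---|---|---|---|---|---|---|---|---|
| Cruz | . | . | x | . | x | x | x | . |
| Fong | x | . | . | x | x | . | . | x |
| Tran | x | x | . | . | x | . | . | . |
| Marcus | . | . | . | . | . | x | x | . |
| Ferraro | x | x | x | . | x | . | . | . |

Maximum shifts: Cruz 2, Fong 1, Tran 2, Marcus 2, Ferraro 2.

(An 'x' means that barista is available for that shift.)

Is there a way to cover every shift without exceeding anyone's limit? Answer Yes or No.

No

Total capacity is 9 and 8 slots are needed, so capacity alone doesn't rule it out.
Shifts {Slot 4, Slot 8} need 2 worker-slots in total, but the baristas available for any of those shifts (Fong) can supply at most 1 among them. So no valid schedule exists.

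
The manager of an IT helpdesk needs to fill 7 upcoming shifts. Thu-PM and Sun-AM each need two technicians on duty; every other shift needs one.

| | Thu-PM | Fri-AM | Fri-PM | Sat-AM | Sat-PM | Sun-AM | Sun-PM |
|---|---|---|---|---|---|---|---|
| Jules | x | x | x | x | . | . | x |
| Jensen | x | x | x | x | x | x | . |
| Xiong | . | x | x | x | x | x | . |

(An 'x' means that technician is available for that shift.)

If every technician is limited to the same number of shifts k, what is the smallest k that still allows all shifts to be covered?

3

With 3 technicians and 9 worker-slots to fill, someone must work at least ⌈9/3⌉ = 3 shifts, so k ≥ 3.
k = 3 works: Thu-PM→Jules+Jensen, Fri-AM→Jules, Fri-PM→Xiong, Sat-AM→Xiong, Sat-PM→Jensen, Sun-AM→Jensen+Xiong, Sun-PM→Jules.
Loads: Jules 3, Jensen 3, Xiong 3 — all ≤ 3.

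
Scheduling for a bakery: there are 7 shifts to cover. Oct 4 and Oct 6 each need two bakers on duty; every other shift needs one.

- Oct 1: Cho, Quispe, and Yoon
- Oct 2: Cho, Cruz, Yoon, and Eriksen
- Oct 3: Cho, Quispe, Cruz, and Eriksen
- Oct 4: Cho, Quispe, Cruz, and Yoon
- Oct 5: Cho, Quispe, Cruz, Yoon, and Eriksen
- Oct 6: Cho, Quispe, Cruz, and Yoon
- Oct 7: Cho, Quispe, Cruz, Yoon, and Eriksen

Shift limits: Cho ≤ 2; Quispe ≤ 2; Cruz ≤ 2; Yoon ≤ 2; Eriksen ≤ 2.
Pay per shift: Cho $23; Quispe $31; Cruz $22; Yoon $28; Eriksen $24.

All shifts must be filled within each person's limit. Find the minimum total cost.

Picking the cheapest available baker for each shift independently would cost $201, but that ignores the shift limits.
An optimal schedule: Oct 1→Cho, Oct 2→Cruz, Oct 3→Cruz, Oct 4→Cho+Yoon, Oct 5→Eriksen, Oct 6→Yoon+Quispe, Oct 7→Eriksen.
Total: 23 + 22 + 22 + 23 + 28 + 24 + 28 + 31 + 24 = $225.

$225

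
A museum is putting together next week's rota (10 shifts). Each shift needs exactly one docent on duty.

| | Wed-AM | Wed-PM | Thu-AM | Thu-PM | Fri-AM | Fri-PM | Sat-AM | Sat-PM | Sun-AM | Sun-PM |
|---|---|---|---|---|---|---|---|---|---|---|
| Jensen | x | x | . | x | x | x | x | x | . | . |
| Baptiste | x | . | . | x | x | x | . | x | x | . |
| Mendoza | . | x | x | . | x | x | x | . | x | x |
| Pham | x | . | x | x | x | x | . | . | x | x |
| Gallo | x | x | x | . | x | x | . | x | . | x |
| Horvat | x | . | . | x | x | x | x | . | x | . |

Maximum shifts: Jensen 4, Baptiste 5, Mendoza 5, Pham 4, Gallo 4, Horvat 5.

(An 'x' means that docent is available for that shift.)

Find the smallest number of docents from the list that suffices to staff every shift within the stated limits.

10 slots to fill and no one can take more than 5, so at least ⌈10/5⌉ = 2 docents are needed.
Baptiste and Mendoza alone can cover everything: Wed-AM→Baptiste, Wed-PM→Mendoza, Thu-AM→Mendoza, Thu-PM→Baptiste, Fri-AM→Baptiste, Fri-PM→Baptiste, Sat-AM→Mendoza, Sat-PM→Baptiste, Sun-AM→Mendoza, Sun-PM→Mendoza.

2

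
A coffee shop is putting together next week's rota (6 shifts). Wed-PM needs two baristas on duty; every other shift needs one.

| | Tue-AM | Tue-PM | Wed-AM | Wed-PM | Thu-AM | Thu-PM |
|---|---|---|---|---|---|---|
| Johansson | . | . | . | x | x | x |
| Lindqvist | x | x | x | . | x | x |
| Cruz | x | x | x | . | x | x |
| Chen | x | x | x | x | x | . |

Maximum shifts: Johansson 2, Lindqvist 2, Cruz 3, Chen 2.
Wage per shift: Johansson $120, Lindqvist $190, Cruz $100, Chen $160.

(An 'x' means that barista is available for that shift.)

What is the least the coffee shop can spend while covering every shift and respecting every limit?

Wed-PM can only be covered by Johansson and Chen, so that assignment is forced.
Picking the cheapest available barista for each shift independently would cost $780, but that ignores the shift limits.
An optimal schedule: Tue-AM→Cruz, Tue-PM→Cruz, Wed-AM→Cruz, Wed-PM→Johansson+Chen, Thu-AM→Chen, Thu-PM→Johansson.
Total: 100 + 100 + 100 + 120 + 160 + 160 + 120 = $860.

$860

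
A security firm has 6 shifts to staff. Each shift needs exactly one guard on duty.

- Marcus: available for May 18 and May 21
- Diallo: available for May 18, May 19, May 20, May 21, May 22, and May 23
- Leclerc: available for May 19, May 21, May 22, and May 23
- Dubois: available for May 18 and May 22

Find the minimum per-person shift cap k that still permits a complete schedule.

With 4 guards and 6 worker-slots to fill, someone must work at least ⌈6/4⌉ = 2 shifts, so k ≥ 2.
k = 2 works: May 18→Marcus, May 19→Diallo, May 20→Diallo, May 21→Marcus, May 22→Leclerc, May 23→Leclerc.
Loads: Marcus 2, Diallo 2, Leclerc 2, Dubois 0 — all ≤ 2.

2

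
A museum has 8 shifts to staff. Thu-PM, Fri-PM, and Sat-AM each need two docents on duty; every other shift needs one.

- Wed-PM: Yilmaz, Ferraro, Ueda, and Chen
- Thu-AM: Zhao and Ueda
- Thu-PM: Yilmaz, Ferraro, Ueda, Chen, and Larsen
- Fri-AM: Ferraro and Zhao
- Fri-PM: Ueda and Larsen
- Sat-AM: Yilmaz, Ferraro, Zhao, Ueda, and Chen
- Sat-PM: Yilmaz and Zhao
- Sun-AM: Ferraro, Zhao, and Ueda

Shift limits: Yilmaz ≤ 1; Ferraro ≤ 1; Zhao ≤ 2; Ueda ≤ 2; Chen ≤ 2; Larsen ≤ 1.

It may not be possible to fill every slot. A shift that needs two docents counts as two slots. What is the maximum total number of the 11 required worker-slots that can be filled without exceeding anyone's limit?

Total capacity across all docents is 1+1+2+2+2+1 = 9, and 11 slots are needed, so at most 9 can be filled.
An assignment achieving 9: Wed-PM→Ueda, Thu-AM→Zhao, Thu-PM→Chen, Fri-AM→Ferraro, Fri-PM→Ueda+Larsen, Sat-AM→Chen, Sat-PM→Yilmaz, Sun-AM→Zhao.
Loads: Yilmaz 1/1, Ferraro 1/1, Zhao 2/2, Ueda 2/2, Chen 2/2, Larsen 1/1.

9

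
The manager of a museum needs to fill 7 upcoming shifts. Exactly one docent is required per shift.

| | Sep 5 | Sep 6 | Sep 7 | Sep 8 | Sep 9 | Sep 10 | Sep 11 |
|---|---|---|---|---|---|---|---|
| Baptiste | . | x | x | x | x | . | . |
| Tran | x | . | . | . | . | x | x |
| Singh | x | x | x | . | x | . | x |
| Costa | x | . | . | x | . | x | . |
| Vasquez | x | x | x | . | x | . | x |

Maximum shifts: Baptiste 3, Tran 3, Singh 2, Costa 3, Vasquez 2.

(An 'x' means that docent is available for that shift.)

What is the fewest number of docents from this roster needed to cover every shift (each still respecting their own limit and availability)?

7 slots to fill and no one can take more than 3, so at least ⌈7/3⌉ = 3 docents are needed.
Baptiste, Tran, and Singh alone can cover everything: Sep 5→Tran, Sep 6→Baptiste, Sep 7→Baptiste, Sep 8→Baptiste, Sep 9→Singh, Sep 10→Tran, Sep 11→Tran.

3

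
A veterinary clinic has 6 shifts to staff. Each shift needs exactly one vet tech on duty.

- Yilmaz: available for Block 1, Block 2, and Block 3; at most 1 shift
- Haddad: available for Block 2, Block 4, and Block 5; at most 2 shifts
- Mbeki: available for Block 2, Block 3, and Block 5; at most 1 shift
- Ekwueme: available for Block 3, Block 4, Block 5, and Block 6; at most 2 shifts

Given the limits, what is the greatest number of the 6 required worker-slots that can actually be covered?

Total capacity across all vet techs is 1+2+1+2 = 6, and 6 slots are needed, so at most 6 can be filled.
An assignment achieving 6: Block 1→Yilmaz, Block 2→Haddad, Block 3→Mbeki, Block 4→Haddad, Block 5→Ekwueme, Block 6→Ekwueme.
Loads: Yilmaz 1/1, Haddad 2/2, Mbeki 1/1, Ekwueme 2/2.

6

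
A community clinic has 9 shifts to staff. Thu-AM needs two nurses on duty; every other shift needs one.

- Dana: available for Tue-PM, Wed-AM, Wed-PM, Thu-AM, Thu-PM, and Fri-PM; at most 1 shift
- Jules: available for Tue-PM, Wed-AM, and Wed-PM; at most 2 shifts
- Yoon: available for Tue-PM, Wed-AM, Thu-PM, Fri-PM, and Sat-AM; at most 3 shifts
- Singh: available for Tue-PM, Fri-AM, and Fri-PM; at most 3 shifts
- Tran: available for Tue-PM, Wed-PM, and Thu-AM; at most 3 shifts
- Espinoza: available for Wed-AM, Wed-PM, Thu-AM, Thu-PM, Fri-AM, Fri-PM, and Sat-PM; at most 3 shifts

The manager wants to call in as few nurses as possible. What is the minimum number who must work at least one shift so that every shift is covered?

10 slots to fill and no one can take more than 3, so at least ⌈10/3⌉ = 4 nurses are needed.
Dana, Yoon, Singh, and Espinoza alone can cover everything: Tue-PM→Singh, Wed-AM→Yoon, Wed-PM→Espinoza, Thu-AM→Dana+Espinoza, Thu-PM→Yoon, Fri-AM→Singh, Fri-PM→Singh, Sat-AM→Yoon, Sat-PM→Espinoza.

4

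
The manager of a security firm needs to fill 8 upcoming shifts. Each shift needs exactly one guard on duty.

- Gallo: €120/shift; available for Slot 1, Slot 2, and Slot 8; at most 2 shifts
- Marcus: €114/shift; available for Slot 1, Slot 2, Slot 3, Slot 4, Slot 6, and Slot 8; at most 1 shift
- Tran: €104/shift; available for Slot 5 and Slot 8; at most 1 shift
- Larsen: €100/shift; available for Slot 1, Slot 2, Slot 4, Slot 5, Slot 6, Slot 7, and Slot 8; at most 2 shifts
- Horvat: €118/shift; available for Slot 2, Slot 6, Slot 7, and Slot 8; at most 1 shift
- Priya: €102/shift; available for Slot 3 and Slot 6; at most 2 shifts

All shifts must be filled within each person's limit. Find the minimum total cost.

€860

Picking the cheapest available guard for each shift independently would cost €802, but that ignores the shift limits.
An optimal schedule: Slot 1→Marcus, Slot 2→Gallo, Slot 3→Priya, Slot 4→Larsen, Slot 5→Larsen, Slot 6→Priya, Slot 7→Horvat, Slot 8→Tran.
Total: 114 + 120 + 102 + 100 + 100 + 102 + 118 + 104 = €860.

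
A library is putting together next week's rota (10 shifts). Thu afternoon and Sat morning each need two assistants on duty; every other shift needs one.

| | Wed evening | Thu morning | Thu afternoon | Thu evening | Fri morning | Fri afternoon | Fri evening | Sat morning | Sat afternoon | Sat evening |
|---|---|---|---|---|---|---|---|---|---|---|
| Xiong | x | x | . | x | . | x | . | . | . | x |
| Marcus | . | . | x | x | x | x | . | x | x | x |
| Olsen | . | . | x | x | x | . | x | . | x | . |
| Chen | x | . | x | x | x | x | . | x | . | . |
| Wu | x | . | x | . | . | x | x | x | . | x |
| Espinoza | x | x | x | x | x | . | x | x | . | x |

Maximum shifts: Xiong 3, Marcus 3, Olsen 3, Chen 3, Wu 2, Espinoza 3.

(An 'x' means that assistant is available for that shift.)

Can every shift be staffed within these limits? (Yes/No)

One valid schedule: Wed evening→Xiong, Thu morning→Xiong, Thu afternoon→Olsen+Chen, Thu evening→Olsen, Fri morning→Marcus, Fri afternoon→Xiong, Fri evening→Olsen, Sat morning→Chen+Wu, Sat afternoon→Marcus, Sat evening→Marcus.
Loads: Xiong 3/3, Marcus 3/3, Olsen 3/3, Chen 2/3, Wu 1/2, Espinoza 0/3 — all within limits.

Yes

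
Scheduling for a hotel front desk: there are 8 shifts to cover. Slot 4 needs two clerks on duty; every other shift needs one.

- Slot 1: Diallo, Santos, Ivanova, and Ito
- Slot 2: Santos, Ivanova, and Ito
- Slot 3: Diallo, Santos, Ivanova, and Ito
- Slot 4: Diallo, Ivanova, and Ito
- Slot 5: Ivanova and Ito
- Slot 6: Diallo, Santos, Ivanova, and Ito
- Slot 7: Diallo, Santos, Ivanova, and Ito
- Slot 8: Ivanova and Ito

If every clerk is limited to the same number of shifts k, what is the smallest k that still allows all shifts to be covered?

3

With 4 clerks and 9 worker-slots to fill, someone must work at least ⌈9/4⌉ = 3 shifts, so k ≥ 3.
k = 3 works: Slot 1→Diallo, Slot 2→Santos, Slot 3→Diallo, Slot 4→Diallo+Ivanova, Slot 5→Ivanova, Slot 6→Santos, Slot 7→Santos, Slot 8→Ivanova.
Loads: Diallo 3, Santos 3, Ivanova 3, Ito 0 — all ≤ 3.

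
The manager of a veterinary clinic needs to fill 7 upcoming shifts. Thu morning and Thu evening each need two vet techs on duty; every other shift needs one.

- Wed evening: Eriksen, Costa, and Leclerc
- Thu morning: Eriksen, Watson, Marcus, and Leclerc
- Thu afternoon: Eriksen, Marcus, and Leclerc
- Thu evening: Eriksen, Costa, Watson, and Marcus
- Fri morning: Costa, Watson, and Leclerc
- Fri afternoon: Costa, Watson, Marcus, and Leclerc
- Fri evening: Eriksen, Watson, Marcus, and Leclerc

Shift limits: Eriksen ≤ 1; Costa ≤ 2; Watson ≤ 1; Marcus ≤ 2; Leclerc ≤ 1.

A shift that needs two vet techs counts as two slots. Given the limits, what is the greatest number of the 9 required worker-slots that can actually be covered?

7

Total capacity across all vet techs is 1+2+1+2+1 = 7, and 9 slots are needed, so at most 7 can be filled.
An assignment achieving 7: Wed evening→Eriksen, Thu morning→Watson+Marcus, Thu afternoon→Marcus, Thu evening→Costa, Fri morning→Costa, Fri afternoon→Leclerc.
Loads: Eriksen 1/1, Costa 2/2, Watson 1/1, Marcus 2/2, Leclerc 1/1.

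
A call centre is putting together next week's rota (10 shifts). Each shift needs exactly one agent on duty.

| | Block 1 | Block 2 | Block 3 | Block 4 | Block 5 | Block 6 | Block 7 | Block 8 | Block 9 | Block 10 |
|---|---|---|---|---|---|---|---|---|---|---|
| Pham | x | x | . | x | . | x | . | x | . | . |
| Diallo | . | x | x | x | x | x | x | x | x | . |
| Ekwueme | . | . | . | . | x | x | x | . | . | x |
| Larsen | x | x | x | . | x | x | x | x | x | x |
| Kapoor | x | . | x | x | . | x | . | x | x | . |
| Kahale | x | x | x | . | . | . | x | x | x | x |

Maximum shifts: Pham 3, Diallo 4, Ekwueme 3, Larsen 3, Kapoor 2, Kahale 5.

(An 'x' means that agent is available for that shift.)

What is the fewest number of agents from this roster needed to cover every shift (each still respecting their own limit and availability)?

3

10 slots to fill and no one can take more than 5, so at least ⌈10/5⌉ = 2 agents are needed.
Any 2 agents together have capacity at most 5+4 = 9 < 10 slots, so 2 can never suffice.
Pham, Diallo, and Ekwueme alone can cover everything: Block 1→Pham, Block 2→Pham, Block 3→Diallo, Block 4→Pham, Block 5→Diallo, Block 6→Ekwueme, Block 7→Ekwueme, Block 8→Diallo, Block 9→Diallo, Block 10→Ekwueme.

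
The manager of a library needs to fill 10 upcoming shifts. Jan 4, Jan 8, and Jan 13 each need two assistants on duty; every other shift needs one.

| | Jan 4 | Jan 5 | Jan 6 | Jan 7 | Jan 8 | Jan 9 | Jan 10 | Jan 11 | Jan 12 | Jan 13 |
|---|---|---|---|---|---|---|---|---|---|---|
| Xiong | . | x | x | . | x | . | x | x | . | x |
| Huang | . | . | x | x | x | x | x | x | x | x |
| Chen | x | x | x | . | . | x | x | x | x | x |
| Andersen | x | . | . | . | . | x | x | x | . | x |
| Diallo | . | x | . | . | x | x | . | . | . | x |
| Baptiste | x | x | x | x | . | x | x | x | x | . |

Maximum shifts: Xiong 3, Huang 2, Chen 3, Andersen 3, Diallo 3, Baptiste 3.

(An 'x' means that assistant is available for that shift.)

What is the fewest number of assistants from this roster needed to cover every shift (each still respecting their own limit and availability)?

5

13 slots to fill and no one can take more than 3, so at least ⌈13/3⌉ = 5 assistants are needed.
Xiong, Huang, Chen, Andersen, and Diallo alone can cover everything: Jan 4→Chen+Andersen, Jan 5→Xiong, Jan 6→Xiong, Jan 7→Huang, Jan 8→Xiong+Diallo, Jan 9→Chen, Jan 10→Chen, Jan 11→Andersen, Jan 12→Huang, Jan 13→Andersen+Diallo.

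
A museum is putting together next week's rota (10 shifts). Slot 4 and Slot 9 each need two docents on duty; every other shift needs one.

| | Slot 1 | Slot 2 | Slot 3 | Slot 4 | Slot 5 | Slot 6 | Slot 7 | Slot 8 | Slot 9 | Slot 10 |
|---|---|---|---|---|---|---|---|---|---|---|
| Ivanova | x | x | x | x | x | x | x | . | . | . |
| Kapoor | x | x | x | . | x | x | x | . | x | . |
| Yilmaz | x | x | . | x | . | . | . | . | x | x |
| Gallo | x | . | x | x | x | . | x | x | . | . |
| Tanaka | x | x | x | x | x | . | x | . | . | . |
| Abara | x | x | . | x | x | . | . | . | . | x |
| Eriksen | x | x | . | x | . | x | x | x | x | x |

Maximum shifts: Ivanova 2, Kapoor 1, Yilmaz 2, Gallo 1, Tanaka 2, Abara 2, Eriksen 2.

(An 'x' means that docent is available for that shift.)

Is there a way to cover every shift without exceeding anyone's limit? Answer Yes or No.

One valid schedule: Slot 1→Eriksen, Slot 2→Abara, Slot 3→Ivanova, Slot 4→Abara+Eriksen, Slot 5→Tanaka, Slot 6→Ivanova, Slot 7→Tanaka, Slot 8→Gallo, Slot 9→Kapoor+Yilmaz, Slot 10→Yilmaz.
Loads: Ivanova 2/2, Kapoor 1/1, Yilmaz 2/2, Gallo 1/1, Tanaka 2/2, Abara 2/2, Eriksen 2/2 — all within limits.

Yes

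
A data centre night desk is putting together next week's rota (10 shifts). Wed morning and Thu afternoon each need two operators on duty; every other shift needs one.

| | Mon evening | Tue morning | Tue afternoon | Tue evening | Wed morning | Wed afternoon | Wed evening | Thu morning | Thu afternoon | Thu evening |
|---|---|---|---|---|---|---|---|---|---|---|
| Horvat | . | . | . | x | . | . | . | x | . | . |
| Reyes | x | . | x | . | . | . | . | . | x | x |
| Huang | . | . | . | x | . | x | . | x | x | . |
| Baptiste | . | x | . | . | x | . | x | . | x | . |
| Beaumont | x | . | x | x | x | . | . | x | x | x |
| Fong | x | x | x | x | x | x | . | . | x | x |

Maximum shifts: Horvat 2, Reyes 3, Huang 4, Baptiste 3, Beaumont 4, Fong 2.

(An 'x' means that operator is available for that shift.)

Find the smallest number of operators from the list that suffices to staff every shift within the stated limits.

4

12 slots to fill and no one can take more than 4, so at least ⌈12/4⌉ = 3 operators are needed.
Any 3 operators together have capacity at most 4+4+3 = 11 < 12 slots, so 3 can never suffice.
Reyes, Huang, Baptiste, and Beaumont alone can cover everything: Mon evening→Reyes, Tue morning→Baptiste, Tue afternoon→Reyes, Tue evening→Huang, Wed morning→Baptiste+Beaumont, Wed afternoon→Huang, Wed evening→Baptiste, Thu morning→Huang, Thu afternoon→Huang+Beaumont, Thu evening→Reyes.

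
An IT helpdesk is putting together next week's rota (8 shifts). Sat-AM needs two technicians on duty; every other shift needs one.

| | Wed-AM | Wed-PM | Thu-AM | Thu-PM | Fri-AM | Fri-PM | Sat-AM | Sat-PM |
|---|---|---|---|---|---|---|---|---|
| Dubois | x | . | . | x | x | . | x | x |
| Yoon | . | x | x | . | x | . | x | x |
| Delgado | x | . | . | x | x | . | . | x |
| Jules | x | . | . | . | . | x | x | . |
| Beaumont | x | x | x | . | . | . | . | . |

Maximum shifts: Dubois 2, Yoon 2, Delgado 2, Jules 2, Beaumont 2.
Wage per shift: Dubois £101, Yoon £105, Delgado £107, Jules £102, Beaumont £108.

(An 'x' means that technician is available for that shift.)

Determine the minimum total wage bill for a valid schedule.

Fri-PM can only be covered by Jules, so that assignment is forced.
Picking the cheapest available technician for each shift independently would cost £919, but that ignores the shift limits.
An optimal schedule: Wed-AM→Beaumont, Wed-PM→Yoon, Thu-AM→Yoon, Thu-PM→Dubois, Fri-AM→Delgado, Fri-PM→Jules, Sat-AM→Dubois+Jules, Sat-PM→Delgado.
Total: 108 + 105 + 105 + 101 + 107 + 102 + 101 + 102 + 107 = £938.

£938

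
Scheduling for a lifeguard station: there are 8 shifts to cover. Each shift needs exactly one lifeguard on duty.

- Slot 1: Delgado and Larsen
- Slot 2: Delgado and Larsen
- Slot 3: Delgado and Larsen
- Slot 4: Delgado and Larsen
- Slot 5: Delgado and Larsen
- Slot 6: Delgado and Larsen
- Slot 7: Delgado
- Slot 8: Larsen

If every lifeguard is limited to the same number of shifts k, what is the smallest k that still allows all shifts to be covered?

4

With 2 lifeguards and 8 worker-slots to fill, someone must work at least ⌈8/2⌉ = 4 shifts, so k ≥ 4.
k = 4 works: Slot 1→Delgado, Slot 2→Delgado, Slot 3→Delgado, Slot 4→Larsen, Slot 5→Larsen, Slot 6→Larsen, Slot 7→Delgado, Slot 8→Larsen.
Loads: Delgado 4, Larsen 4 — all ≤ 4.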